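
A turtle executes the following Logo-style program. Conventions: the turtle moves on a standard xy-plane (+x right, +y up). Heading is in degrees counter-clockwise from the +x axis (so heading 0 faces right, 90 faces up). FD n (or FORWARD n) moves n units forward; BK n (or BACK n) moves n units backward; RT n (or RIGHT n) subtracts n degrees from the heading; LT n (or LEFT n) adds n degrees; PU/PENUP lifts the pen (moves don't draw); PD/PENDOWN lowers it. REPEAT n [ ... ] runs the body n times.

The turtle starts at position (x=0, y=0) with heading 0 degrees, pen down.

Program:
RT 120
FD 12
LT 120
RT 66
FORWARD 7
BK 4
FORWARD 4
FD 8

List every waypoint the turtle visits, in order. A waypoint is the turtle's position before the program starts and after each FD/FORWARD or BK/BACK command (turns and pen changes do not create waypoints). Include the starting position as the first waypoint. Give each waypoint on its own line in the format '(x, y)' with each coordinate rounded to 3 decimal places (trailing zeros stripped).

Executing turtle program step by step:
Start: pos=(0,0), heading=0, pen down
RT 120: heading 0 -> 240
FD 12: (0,0) -> (-6,-10.392) [heading=240, draw]
LT 120: heading 240 -> 0
RT 66: heading 0 -> 294
FD 7: (-6,-10.392) -> (-3.153,-16.787) [heading=294, draw]
BK 4: (-3.153,-16.787) -> (-4.78,-13.133) [heading=294, draw]
FD 4: (-4.78,-13.133) -> (-3.153,-16.787) [heading=294, draw]
FD 8: (-3.153,-16.787) -> (0.101,-24.095) [heading=294, draw]
Final: pos=(0.101,-24.095), heading=294, 5 segment(s) drawn
Waypoints (6 total):
(0, 0)
(-6, -10.392)
(-3.153, -16.787)
(-4.78, -13.133)
(-3.153, -16.787)
(0.101, -24.095)

Answer: (0, 0)
(-6, -10.392)
(-3.153, -16.787)
(-4.78, -13.133)
(-3.153, -16.787)
(0.101, -24.095)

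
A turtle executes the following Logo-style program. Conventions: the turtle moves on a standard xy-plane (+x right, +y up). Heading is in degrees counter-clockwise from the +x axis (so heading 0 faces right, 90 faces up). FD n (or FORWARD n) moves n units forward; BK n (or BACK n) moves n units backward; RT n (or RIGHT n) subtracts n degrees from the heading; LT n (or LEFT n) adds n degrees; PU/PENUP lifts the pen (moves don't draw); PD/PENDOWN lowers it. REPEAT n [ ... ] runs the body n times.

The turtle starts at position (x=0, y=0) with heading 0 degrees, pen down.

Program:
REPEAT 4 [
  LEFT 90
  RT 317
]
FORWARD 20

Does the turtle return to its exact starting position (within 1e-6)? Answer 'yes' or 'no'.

Executing turtle program step by step:
Start: pos=(0,0), heading=0, pen down
REPEAT 4 [
  -- iteration 1/4 --
  LT 90: heading 0 -> 90
  RT 317: heading 90 -> 133
  -- iteration 2/4 --
  LT 90: heading 133 -> 223
  RT 317: heading 223 -> 266
  -- iteration 3/4 --
  LT 90: heading 266 -> 356
  RT 317: heading 356 -> 39
  -- iteration 4/4 --
  LT 90: heading 39 -> 129
  RT 317: heading 129 -> 172
]
FD 20: (0,0) -> (-19.805,2.783) [heading=172, draw]
Final: pos=(-19.805,2.783), heading=172, 1 segment(s) drawn

Start position: (0, 0)
Final position: (-19.805, 2.783)
Distance = 20; >= 1e-6 -> NOT closed

Answer: no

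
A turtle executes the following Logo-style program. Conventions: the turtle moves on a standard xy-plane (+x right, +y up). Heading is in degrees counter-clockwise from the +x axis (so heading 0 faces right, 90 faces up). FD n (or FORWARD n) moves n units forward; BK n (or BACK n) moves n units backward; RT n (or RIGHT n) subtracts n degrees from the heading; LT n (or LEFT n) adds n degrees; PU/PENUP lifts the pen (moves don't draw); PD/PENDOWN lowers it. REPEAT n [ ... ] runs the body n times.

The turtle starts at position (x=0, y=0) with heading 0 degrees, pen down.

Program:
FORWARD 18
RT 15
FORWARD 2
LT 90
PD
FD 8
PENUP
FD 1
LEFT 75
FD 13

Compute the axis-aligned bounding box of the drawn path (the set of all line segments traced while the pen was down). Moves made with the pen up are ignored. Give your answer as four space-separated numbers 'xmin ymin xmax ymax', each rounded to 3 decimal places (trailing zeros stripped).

Executing turtle program step by step:
Start: pos=(0,0), heading=0, pen down
FD 18: (0,0) -> (18,0) [heading=0, draw]
RT 15: heading 0 -> 345
FD 2: (18,0) -> (19.932,-0.518) [heading=345, draw]
LT 90: heading 345 -> 75
PD: pen down
FD 8: (19.932,-0.518) -> (22.002,7.21) [heading=75, draw]
PU: pen up
FD 1: (22.002,7.21) -> (22.261,8.176) [heading=75, move]
LT 75: heading 75 -> 150
FD 13: (22.261,8.176) -> (11.003,14.676) [heading=150, move]
Final: pos=(11.003,14.676), heading=150, 3 segment(s) drawn

Segment endpoints: x in {0, 18, 19.932, 22.002}, y in {-0.518, 0, 7.21}
xmin=0, ymin=-0.518, xmax=22.002, ymax=7.21

Answer: 0 -0.518 22.002 7.21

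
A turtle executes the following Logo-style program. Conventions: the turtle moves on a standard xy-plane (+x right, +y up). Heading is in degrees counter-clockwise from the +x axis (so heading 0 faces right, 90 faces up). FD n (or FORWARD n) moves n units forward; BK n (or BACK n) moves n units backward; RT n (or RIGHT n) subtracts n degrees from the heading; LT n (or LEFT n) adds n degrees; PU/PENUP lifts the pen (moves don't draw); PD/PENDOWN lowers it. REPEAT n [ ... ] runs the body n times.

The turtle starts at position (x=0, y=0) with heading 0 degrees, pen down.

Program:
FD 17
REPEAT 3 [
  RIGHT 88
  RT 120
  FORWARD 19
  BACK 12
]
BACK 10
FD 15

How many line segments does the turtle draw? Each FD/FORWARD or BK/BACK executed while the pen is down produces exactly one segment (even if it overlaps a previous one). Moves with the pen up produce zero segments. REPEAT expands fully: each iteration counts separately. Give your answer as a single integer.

Executing turtle program step by step:
Start: pos=(0,0), heading=0, pen down
FD 17: (0,0) -> (17,0) [heading=0, draw]
REPEAT 3 [
  -- iteration 1/3 --
  RT 88: heading 0 -> 272
  RT 120: heading 272 -> 152
  FD 19: (17,0) -> (0.224,8.92) [heading=152, draw]
  BK 12: (0.224,8.92) -> (10.819,3.286) [heading=152, draw]
  -- iteration 2/3 --
  RT 88: heading 152 -> 64
  RT 120: heading 64 -> 304
  FD 19: (10.819,3.286) -> (21.444,-12.465) [heading=304, draw]
  BK 12: (21.444,-12.465) -> (14.734,-2.517) [heading=304, draw]
  -- iteration 3/3 --
  RT 88: heading 304 -> 216
  RT 120: heading 216 -> 96
  FD 19: (14.734,-2.517) -> (12.748,16.379) [heading=96, draw]
  BK 12: (12.748,16.379) -> (14.002,4.445) [heading=96, draw]
]
BK 10: (14.002,4.445) -> (15.047,-5.501) [heading=96, draw]
FD 15: (15.047,-5.501) -> (13.479,9.417) [heading=96, draw]
Final: pos=(13.479,9.417), heading=96, 9 segment(s) drawn
Segments drawn: 9

Answer: 9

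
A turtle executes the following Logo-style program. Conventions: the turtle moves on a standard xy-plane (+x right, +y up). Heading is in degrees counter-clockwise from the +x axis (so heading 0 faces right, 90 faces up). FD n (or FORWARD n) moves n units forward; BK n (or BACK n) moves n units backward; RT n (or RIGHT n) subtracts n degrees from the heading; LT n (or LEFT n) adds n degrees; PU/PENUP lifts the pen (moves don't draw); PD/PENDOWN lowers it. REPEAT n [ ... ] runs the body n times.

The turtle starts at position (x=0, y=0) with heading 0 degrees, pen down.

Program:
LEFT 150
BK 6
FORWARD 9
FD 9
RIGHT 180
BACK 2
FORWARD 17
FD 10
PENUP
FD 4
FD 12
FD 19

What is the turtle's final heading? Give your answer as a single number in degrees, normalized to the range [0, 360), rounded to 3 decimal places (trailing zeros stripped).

Answer: 330

Derivation:
Executing turtle program step by step:
Start: pos=(0,0), heading=0, pen down
LT 150: heading 0 -> 150
BK 6: (0,0) -> (5.196,-3) [heading=150, draw]
FD 9: (5.196,-3) -> (-2.598,1.5) [heading=150, draw]
FD 9: (-2.598,1.5) -> (-10.392,6) [heading=150, draw]
RT 180: heading 150 -> 330
BK 2: (-10.392,6) -> (-12.124,7) [heading=330, draw]
FD 17: (-12.124,7) -> (2.598,-1.5) [heading=330, draw]
FD 10: (2.598,-1.5) -> (11.258,-6.5) [heading=330, draw]
PU: pen up
FD 4: (11.258,-6.5) -> (14.722,-8.5) [heading=330, move]
FD 12: (14.722,-8.5) -> (25.115,-14.5) [heading=330, move]
FD 19: (25.115,-14.5) -> (41.569,-24) [heading=330, move]
Final: pos=(41.569,-24), heading=330, 6 segment(s) drawn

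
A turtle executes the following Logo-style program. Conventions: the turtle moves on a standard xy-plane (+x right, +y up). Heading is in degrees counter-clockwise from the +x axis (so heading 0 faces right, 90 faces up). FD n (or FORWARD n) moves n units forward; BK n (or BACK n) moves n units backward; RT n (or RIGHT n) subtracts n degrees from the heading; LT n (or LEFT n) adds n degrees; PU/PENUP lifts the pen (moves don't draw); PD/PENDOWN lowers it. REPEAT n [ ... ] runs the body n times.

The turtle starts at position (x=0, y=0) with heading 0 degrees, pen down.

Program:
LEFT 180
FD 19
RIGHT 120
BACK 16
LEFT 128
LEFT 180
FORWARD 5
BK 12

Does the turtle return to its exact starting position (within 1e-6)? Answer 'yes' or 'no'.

Answer: no

Derivation:
Executing turtle program step by step:
Start: pos=(0,0), heading=0, pen down
LT 180: heading 0 -> 180
FD 19: (0,0) -> (-19,0) [heading=180, draw]
RT 120: heading 180 -> 60
BK 16: (-19,0) -> (-27,-13.856) [heading=60, draw]
LT 128: heading 60 -> 188
LT 180: heading 188 -> 8
FD 5: (-27,-13.856) -> (-22.049,-13.161) [heading=8, draw]
BK 12: (-22.049,-13.161) -> (-33.932,-14.831) [heading=8, draw]
Final: pos=(-33.932,-14.831), heading=8, 4 segment(s) drawn

Start position: (0, 0)
Final position: (-33.932, -14.831)
Distance = 37.031; >= 1e-6 -> NOT closed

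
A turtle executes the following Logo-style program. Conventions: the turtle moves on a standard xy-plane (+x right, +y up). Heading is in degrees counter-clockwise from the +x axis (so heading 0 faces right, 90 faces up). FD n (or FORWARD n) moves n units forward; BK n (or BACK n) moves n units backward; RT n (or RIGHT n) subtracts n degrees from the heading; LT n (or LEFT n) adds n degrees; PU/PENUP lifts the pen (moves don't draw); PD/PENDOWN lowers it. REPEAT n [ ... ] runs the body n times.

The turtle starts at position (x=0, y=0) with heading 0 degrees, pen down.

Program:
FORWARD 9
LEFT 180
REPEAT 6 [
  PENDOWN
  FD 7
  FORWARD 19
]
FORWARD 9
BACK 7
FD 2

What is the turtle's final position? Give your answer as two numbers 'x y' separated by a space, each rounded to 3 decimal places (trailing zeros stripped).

Answer: -151 0

Derivation:
Executing turtle program step by step:
Start: pos=(0,0), heading=0, pen down
FD 9: (0,0) -> (9,0) [heading=0, draw]
LT 180: heading 0 -> 180
REPEAT 6 [
  -- iteration 1/6 --
  PD: pen down
  FD 7: (9,0) -> (2,0) [heading=180, draw]
  FD 19: (2,0) -> (-17,0) [heading=180, draw]
  -- iteration 2/6 --
  PD: pen down
  FD 7: (-17,0) -> (-24,0) [heading=180, draw]
  FD 19: (-24,0) -> (-43,0) [heading=180, draw]
  -- iteration 3/6 --
  PD: pen down
  FD 7: (-43,0) -> (-50,0) [heading=180, draw]
  FD 19: (-50,0) -> (-69,0) [heading=180, draw]
  -- iteration 4/6 --
  PD: pen down
  FD 7: (-69,0) -> (-76,0) [heading=180, draw]
  FD 19: (-76,0) -> (-95,0) [heading=180, draw]
  -- iteration 5/6 --
  PD: pen down
  FD 7: (-95,0) -> (-102,0) [heading=180, draw]
  FD 19: (-102,0) -> (-121,0) [heading=180, draw]
  -- iteration 6/6 --
  PD: pen down
  FD 7: (-121,0) -> (-128,0) [heading=180, draw]
  FD 19: (-128,0) -> (-147,0) [heading=180, draw]
]
FD 9: (-147,0) -> (-156,0) [heading=180, draw]
BK 7: (-156,0) -> (-149,0) [heading=180, draw]
FD 2: (-149,0) -> (-151,0) [heading=180, draw]
Final: pos=(-151,0), heading=180, 16 segment(s) drawn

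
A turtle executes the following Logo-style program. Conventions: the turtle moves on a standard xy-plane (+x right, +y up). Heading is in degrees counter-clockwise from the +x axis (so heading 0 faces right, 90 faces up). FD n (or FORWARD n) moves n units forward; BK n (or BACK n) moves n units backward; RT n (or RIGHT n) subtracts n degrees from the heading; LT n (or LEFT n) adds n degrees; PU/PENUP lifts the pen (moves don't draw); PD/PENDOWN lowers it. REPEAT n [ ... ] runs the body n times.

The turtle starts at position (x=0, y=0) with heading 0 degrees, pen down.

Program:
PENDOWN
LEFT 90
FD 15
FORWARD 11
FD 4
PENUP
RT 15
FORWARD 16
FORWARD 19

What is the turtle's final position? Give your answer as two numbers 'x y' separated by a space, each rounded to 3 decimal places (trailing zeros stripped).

Answer: 9.059 63.807

Derivation:
Executing turtle program step by step:
Start: pos=(0,0), heading=0, pen down
PD: pen down
LT 90: heading 0 -> 90
FD 15: (0,0) -> (0,15) [heading=90, draw]
FD 11: (0,15) -> (0,26) [heading=90, draw]
FD 4: (0,26) -> (0,30) [heading=90, draw]
PU: pen up
RT 15: heading 90 -> 75
FD 16: (0,30) -> (4.141,45.455) [heading=75, move]
FD 19: (4.141,45.455) -> (9.059,63.807) [heading=75, move]
Final: pos=(9.059,63.807), heading=75, 3 segment(s) drawn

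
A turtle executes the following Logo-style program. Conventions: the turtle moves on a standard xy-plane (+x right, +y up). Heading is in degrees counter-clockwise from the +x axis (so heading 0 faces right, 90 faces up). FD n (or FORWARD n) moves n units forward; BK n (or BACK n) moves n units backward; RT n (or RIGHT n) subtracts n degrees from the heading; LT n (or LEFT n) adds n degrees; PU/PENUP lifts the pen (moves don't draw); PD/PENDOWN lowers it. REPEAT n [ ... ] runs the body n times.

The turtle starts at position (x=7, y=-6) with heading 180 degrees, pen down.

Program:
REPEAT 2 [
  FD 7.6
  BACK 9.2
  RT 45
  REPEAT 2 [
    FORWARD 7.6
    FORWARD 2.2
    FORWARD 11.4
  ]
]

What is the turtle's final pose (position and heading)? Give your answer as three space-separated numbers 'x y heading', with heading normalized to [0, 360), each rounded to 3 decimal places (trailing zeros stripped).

Executing turtle program step by step:
Start: pos=(7,-6), heading=180, pen down
REPEAT 2 [
  -- iteration 1/2 --
  FD 7.6: (7,-6) -> (-0.6,-6) [heading=180, draw]
  BK 9.2: (-0.6,-6) -> (8.6,-6) [heading=180, draw]
  RT 45: heading 180 -> 135
  REPEAT 2 [
    -- iteration 1/2 --
    FD 7.6: (8.6,-6) -> (3.226,-0.626) [heading=135, draw]
    FD 2.2: (3.226,-0.626) -> (1.67,0.93) [heading=135, draw]
    FD 11.4: (1.67,0.93) -> (-6.391,8.991) [heading=135, draw]
    -- iteration 2/2 --
    FD 7.6: (-6.391,8.991) -> (-11.765,14.365) [heading=135, draw]
    FD 2.2: (-11.765,14.365) -> (-13.32,15.92) [heading=135, draw]
    FD 11.4: (-13.32,15.92) -> (-21.381,23.981) [heading=135, draw]
  ]
  -- iteration 2/2 --
  FD 7.6: (-21.381,23.981) -> (-26.755,29.355) [heading=135, draw]
  BK 9.2: (-26.755,29.355) -> (-20.25,22.85) [heading=135, draw]
  RT 45: heading 135 -> 90
  REPEAT 2 [
    -- iteration 1/2 --
    FD 7.6: (-20.25,22.85) -> (-20.25,30.45) [heading=90, draw]
    FD 2.2: (-20.25,30.45) -> (-20.25,32.65) [heading=90, draw]
    FD 11.4: (-20.25,32.65) -> (-20.25,44.05) [heading=90, draw]
    -- iteration 2/2 --
    FD 7.6: (-20.25,44.05) -> (-20.25,51.65) [heading=90, draw]
    FD 2.2: (-20.25,51.65) -> (-20.25,53.85) [heading=90, draw]
    FD 11.4: (-20.25,53.85) -> (-20.25,65.25) [heading=90, draw]
  ]
]
Final: pos=(-20.25,65.25), heading=90, 16 segment(s) drawn

Answer: -20.25 65.25 90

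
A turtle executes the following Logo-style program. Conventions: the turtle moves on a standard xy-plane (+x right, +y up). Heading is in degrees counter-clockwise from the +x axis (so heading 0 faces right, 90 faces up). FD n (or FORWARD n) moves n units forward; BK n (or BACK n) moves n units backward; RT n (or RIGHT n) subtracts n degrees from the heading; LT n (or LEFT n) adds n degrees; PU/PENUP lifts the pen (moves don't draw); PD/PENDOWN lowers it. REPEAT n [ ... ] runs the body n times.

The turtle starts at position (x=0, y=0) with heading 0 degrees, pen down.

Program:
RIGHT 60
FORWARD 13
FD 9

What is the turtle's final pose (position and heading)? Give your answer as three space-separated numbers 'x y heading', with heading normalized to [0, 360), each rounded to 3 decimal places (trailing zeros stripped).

Executing turtle program step by step:
Start: pos=(0,0), heading=0, pen down
RT 60: heading 0 -> 300
FD 13: (0,0) -> (6.5,-11.258) [heading=300, draw]
FD 9: (6.5,-11.258) -> (11,-19.053) [heading=300, draw]
Final: pos=(11,-19.053), heading=300, 2 segment(s) drawn

Answer: 11 -19.053 300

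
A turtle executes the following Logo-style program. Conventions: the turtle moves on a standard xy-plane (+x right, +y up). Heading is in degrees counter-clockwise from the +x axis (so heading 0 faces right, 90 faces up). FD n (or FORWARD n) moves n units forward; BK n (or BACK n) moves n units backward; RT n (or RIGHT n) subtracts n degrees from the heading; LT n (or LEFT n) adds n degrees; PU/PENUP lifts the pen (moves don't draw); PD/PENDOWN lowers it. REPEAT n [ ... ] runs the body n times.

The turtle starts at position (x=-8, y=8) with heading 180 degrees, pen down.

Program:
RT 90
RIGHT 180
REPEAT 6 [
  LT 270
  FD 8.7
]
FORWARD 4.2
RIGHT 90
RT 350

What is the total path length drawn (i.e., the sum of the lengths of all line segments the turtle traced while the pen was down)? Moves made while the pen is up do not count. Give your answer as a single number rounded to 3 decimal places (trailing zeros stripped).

Answer: 56.4

Derivation:
Executing turtle program step by step:
Start: pos=(-8,8), heading=180, pen down
RT 90: heading 180 -> 90
RT 180: heading 90 -> 270
REPEAT 6 [
  -- iteration 1/6 --
  LT 270: heading 270 -> 180
  FD 8.7: (-8,8) -> (-16.7,8) [heading=180, draw]
  -- iteration 2/6 --
  LT 270: heading 180 -> 90
  FD 8.7: (-16.7,8) -> (-16.7,16.7) [heading=90, draw]
  -- iteration 3/6 --
  LT 270: heading 90 -> 0
  FD 8.7: (-16.7,16.7) -> (-8,16.7) [heading=0, draw]
  -- iteration 4/6 --
  LT 270: heading 0 -> 270
  FD 8.7: (-8,16.7) -> (-8,8) [heading=270, draw]
  -- iteration 5/6 --
  LT 270: heading 270 -> 180
  FD 8.7: (-8,8) -> (-16.7,8) [heading=180, draw]
  -- iteration 6/6 --
  LT 270: heading 180 -> 90
  FD 8.7: (-16.7,8) -> (-16.7,16.7) [heading=90, draw]
]
FD 4.2: (-16.7,16.7) -> (-16.7,20.9) [heading=90, draw]
RT 90: heading 90 -> 0
RT 350: heading 0 -> 10
Final: pos=(-16.7,20.9), heading=10, 7 segment(s) drawn

Segment lengths:
  seg 1: (-8,8) -> (-16.7,8), length = 8.7
  seg 2: (-16.7,8) -> (-16.7,16.7), length = 8.7
  seg 3: (-16.7,16.7) -> (-8,16.7), length = 8.7
  seg 4: (-8,16.7) -> (-8,8), length = 8.7
  seg 5: (-8,8) -> (-16.7,8), length = 8.7
  seg 6: (-16.7,8) -> (-16.7,16.7), length = 8.7
  seg 7: (-16.7,16.7) -> (-16.7,20.9), length = 4.2
Total = 56.4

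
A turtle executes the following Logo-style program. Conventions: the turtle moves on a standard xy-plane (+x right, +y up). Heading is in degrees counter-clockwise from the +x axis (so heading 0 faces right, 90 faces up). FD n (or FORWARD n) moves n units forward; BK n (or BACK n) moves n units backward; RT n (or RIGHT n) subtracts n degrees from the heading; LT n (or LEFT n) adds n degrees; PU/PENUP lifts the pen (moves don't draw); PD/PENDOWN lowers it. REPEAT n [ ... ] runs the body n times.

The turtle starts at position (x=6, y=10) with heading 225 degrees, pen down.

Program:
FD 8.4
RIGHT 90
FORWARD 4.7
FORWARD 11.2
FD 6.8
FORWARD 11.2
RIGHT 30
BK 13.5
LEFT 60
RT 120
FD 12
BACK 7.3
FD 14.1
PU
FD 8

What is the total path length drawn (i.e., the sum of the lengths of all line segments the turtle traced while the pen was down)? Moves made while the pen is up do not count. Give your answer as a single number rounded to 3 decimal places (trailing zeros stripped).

Answer: 89.2

Derivation:
Executing turtle program step by step:
Start: pos=(6,10), heading=225, pen down
FD 8.4: (6,10) -> (0.06,4.06) [heading=225, draw]
RT 90: heading 225 -> 135
FD 4.7: (0.06,4.06) -> (-3.263,7.384) [heading=135, draw]
FD 11.2: (-3.263,7.384) -> (-11.183,15.303) [heading=135, draw]
FD 6.8: (-11.183,15.303) -> (-15.991,20.112) [heading=135, draw]
FD 11.2: (-15.991,20.112) -> (-23.911,28.031) [heading=135, draw]
RT 30: heading 135 -> 105
BK 13.5: (-23.911,28.031) -> (-20.417,14.991) [heading=105, draw]
LT 60: heading 105 -> 165
RT 120: heading 165 -> 45
FD 12: (-20.417,14.991) -> (-11.931,23.477) [heading=45, draw]
BK 7.3: (-11.931,23.477) -> (-17.093,18.315) [heading=45, draw]
FD 14.1: (-17.093,18.315) -> (-7.123,28.285) [heading=45, draw]
PU: pen up
FD 8: (-7.123,28.285) -> (-1.466,33.942) [heading=45, move]
Final: pos=(-1.466,33.942), heading=45, 9 segment(s) drawn

Segment lengths:
  seg 1: (6,10) -> (0.06,4.06), length = 8.4
  seg 2: (0.06,4.06) -> (-3.263,7.384), length = 4.7
  seg 3: (-3.263,7.384) -> (-11.183,15.303), length = 11.2
  seg 4: (-11.183,15.303) -> (-15.991,20.112), length = 6.8
  seg 5: (-15.991,20.112) -> (-23.911,28.031), length = 11.2
  seg 6: (-23.911,28.031) -> (-20.417,14.991), length = 13.5
  seg 7: (-20.417,14.991) -> (-11.931,23.477), length = 12
  seg 8: (-11.931,23.477) -> (-17.093,18.315), length = 7.3
  seg 9: (-17.093,18.315) -> (-7.123,28.285), length = 14.1
Total = 89.2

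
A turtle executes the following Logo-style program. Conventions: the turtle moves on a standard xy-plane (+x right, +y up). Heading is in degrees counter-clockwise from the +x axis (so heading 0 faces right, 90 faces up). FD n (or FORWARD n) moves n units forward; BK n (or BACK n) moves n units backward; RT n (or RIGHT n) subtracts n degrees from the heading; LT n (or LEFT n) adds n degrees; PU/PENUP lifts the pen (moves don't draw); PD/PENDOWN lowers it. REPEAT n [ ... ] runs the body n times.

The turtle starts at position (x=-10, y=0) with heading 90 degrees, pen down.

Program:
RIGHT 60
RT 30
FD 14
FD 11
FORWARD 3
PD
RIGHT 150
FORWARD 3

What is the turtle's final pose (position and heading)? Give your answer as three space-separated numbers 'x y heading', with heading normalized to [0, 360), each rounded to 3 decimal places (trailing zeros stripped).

Answer: 15.402 -1.5 210

Derivation:
Executing turtle program step by step:
Start: pos=(-10,0), heading=90, pen down
RT 60: heading 90 -> 30
RT 30: heading 30 -> 0
FD 14: (-10,0) -> (4,0) [heading=0, draw]
FD 11: (4,0) -> (15,0) [heading=0, draw]
FD 3: (15,0) -> (18,0) [heading=0, draw]
PD: pen down
RT 150: heading 0 -> 210
FD 3: (18,0) -> (15.402,-1.5) [heading=210, draw]
Final: pos=(15.402,-1.5), heading=210, 4 segment(s) drawn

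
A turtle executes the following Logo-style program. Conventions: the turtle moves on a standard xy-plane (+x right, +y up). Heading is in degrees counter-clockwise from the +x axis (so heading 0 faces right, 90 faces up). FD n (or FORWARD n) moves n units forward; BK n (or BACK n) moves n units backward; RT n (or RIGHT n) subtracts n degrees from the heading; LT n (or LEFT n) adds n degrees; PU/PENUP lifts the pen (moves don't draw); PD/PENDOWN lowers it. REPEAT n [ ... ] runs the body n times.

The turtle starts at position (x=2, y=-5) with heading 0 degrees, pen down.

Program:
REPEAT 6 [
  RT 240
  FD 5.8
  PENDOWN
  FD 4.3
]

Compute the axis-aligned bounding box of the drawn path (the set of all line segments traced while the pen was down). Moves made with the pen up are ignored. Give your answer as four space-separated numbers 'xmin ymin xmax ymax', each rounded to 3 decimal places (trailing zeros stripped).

Executing turtle program step by step:
Start: pos=(2,-5), heading=0, pen down
REPEAT 6 [
  -- iteration 1/6 --
  RT 240: heading 0 -> 120
  FD 5.8: (2,-5) -> (-0.9,0.023) [heading=120, draw]
  PD: pen down
  FD 4.3: (-0.9,0.023) -> (-3.05,3.747) [heading=120, draw]
  -- iteration 2/6 --
  RT 240: heading 120 -> 240
  FD 5.8: (-3.05,3.747) -> (-5.95,-1.276) [heading=240, draw]
  PD: pen down
  FD 4.3: (-5.95,-1.276) -> (-8.1,-5) [heading=240, draw]
  -- iteration 3/6 --
  RT 240: heading 240 -> 0
  FD 5.8: (-8.1,-5) -> (-2.3,-5) [heading=0, draw]
  PD: pen down
  FD 4.3: (-2.3,-5) -> (2,-5) [heading=0, draw]
  -- iteration 4/6 --
  RT 240: heading 0 -> 120
  FD 5.8: (2,-5) -> (-0.9,0.023) [heading=120, draw]
  PD: pen down
  FD 4.3: (-0.9,0.023) -> (-3.05,3.747) [heading=120, draw]
  -- iteration 5/6 --
  RT 240: heading 120 -> 240
  FD 5.8: (-3.05,3.747) -> (-5.95,-1.276) [heading=240, draw]
  PD: pen down
  FD 4.3: (-5.95,-1.276) -> (-8.1,-5) [heading=240, draw]
  -- iteration 6/6 --
  RT 240: heading 240 -> 0
  FD 5.8: (-8.1,-5) -> (-2.3,-5) [heading=0, draw]
  PD: pen down
  FD 4.3: (-2.3,-5) -> (2,-5) [heading=0, draw]
]
Final: pos=(2,-5), heading=0, 12 segment(s) drawn

Segment endpoints: x in {-8.1, -8.1, -5.95, -5.95, -3.05, -3.05, -2.3, -2.3, -0.9, -0.9, 2, 2, 2}, y in {-5, -5, -5, -5, -5, -5, -5, -1.276, -1.276, 0.023, 0.023, 3.747, 3.747}
xmin=-8.1, ymin=-5, xmax=2, ymax=3.747

Answer: -8.1 -5 2 3.747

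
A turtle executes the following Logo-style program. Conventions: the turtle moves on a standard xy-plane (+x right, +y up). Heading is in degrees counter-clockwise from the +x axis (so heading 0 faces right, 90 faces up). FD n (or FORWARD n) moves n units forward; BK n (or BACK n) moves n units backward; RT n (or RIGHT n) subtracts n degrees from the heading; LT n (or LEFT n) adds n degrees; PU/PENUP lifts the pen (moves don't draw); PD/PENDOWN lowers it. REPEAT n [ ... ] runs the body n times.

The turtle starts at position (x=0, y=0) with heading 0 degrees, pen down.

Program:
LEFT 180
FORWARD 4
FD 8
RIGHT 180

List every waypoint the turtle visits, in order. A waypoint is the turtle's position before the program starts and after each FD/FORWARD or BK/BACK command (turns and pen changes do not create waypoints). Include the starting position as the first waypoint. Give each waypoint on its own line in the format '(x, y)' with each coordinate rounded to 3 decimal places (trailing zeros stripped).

Executing turtle program step by step:
Start: pos=(0,0), heading=0, pen down
LT 180: heading 0 -> 180
FD 4: (0,0) -> (-4,0) [heading=180, draw]
FD 8: (-4,0) -> (-12,0) [heading=180, draw]
RT 180: heading 180 -> 0
Final: pos=(-12,0), heading=0, 2 segment(s) drawn
Waypoints (3 total):
(0, 0)
(-4, 0)
(-12, 0)

Answer: (0, 0)
(-4, 0)
(-12, 0)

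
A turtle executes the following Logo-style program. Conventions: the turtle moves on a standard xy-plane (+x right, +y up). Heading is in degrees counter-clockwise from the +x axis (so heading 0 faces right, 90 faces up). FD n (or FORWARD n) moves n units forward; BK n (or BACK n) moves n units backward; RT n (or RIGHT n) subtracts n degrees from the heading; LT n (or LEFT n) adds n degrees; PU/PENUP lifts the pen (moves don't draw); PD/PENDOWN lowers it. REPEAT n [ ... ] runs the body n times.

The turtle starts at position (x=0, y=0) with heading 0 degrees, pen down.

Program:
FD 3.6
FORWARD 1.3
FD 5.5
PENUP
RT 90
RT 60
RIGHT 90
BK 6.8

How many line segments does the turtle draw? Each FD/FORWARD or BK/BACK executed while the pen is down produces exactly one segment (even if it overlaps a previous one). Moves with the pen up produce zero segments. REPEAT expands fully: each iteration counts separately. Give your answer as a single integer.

Executing turtle program step by step:
Start: pos=(0,0), heading=0, pen down
FD 3.6: (0,0) -> (3.6,0) [heading=0, draw]
FD 1.3: (3.6,0) -> (4.9,0) [heading=0, draw]
FD 5.5: (4.9,0) -> (10.4,0) [heading=0, draw]
PU: pen up
RT 90: heading 0 -> 270
RT 60: heading 270 -> 210
RT 90: heading 210 -> 120
BK 6.8: (10.4,0) -> (13.8,-5.889) [heading=120, move]
Final: pos=(13.8,-5.889), heading=120, 3 segment(s) drawn
Segments drawn: 3

Answer: 3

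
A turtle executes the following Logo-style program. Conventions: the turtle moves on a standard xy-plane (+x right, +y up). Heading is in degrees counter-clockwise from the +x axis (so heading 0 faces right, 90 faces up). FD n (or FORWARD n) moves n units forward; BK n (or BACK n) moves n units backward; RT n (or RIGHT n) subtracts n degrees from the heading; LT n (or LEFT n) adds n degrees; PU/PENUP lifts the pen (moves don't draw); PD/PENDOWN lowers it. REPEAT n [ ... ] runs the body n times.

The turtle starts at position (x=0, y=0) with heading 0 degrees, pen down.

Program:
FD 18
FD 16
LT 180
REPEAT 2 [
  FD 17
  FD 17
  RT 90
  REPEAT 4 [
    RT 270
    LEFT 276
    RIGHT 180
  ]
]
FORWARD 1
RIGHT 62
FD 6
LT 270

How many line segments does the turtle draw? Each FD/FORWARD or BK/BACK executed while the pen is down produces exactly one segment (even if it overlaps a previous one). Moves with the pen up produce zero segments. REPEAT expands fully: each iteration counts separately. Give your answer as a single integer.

Executing turtle program step by step:
Start: pos=(0,0), heading=0, pen down
FD 18: (0,0) -> (18,0) [heading=0, draw]
FD 16: (18,0) -> (34,0) [heading=0, draw]
LT 180: heading 0 -> 180
REPEAT 2 [
  -- iteration 1/2 --
  FD 17: (34,0) -> (17,0) [heading=180, draw]
  FD 17: (17,0) -> (0,0) [heading=180, draw]
  RT 90: heading 180 -> 90
  REPEAT 4 [
    -- iteration 1/4 --
    RT 270: heading 90 -> 180
    LT 276: heading 180 -> 96
    RT 180: heading 96 -> 276
    -- iteration 2/4 --
    RT 270: heading 276 -> 6
    LT 276: heading 6 -> 282
    RT 180: heading 282 -> 102
    -- iteration 3/4 --
    RT 270: heading 102 -> 192
    LT 276: heading 192 -> 108
    RT 180: heading 108 -> 288
    -- iteration 4/4 --
    RT 270: heading 288 -> 18
    LT 276: heading 18 -> 294
    RT 180: heading 294 -> 114
  ]
  -- iteration 2/2 --
  FD 17: (0,0) -> (-6.915,15.53) [heading=114, draw]
  FD 17: (-6.915,15.53) -> (-13.829,31.061) [heading=114, draw]
  RT 90: heading 114 -> 24
  REPEAT 4 [
    -- iteration 1/4 --
    RT 270: heading 24 -> 114
    LT 276: heading 114 -> 30
    RT 180: heading 30 -> 210
    -- iteration 2/4 --
    RT 270: heading 210 -> 300
    LT 276: heading 300 -> 216
    RT 180: heading 216 -> 36
    -- iteration 3/4 --
    RT 270: heading 36 -> 126
    LT 276: heading 126 -> 42
    RT 180: heading 42 -> 222
    -- iteration 4/4 --
    RT 270: heading 222 -> 312
    LT 276: heading 312 -> 228
    RT 180: heading 228 -> 48
  ]
]
FD 1: (-13.829,31.061) -> (-13.16,31.804) [heading=48, draw]
RT 62: heading 48 -> 346
FD 6: (-13.16,31.804) -> (-7.338,30.352) [heading=346, draw]
LT 270: heading 346 -> 256
Final: pos=(-7.338,30.352), heading=256, 8 segment(s) drawn
Segments drawn: 8

Answer: 8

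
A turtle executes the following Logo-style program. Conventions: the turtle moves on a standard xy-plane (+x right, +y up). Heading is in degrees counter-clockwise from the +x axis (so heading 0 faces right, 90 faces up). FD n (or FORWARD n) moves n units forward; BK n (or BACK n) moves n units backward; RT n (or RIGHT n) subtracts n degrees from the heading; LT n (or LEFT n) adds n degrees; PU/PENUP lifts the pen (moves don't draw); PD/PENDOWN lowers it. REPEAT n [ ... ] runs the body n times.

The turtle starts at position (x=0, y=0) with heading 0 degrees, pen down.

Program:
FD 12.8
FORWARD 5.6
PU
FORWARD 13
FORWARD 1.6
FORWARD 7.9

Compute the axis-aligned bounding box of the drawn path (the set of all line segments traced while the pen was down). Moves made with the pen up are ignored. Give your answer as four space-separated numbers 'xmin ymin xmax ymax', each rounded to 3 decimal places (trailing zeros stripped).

Answer: 0 0 18.4 0

Derivation:
Executing turtle program step by step:
Start: pos=(0,0), heading=0, pen down
FD 12.8: (0,0) -> (12.8,0) [heading=0, draw]
FD 5.6: (12.8,0) -> (18.4,0) [heading=0, draw]
PU: pen up
FD 13: (18.4,0) -> (31.4,0) [heading=0, move]
FD 1.6: (31.4,0) -> (33,0) [heading=0, move]
FD 7.9: (33,0) -> (40.9,0) [heading=0, move]
Final: pos=(40.9,0), heading=0, 2 segment(s) drawn

Segment endpoints: x in {0, 12.8, 18.4}, y in {0}
xmin=0, ymin=0, xmax=18.4, ymax=0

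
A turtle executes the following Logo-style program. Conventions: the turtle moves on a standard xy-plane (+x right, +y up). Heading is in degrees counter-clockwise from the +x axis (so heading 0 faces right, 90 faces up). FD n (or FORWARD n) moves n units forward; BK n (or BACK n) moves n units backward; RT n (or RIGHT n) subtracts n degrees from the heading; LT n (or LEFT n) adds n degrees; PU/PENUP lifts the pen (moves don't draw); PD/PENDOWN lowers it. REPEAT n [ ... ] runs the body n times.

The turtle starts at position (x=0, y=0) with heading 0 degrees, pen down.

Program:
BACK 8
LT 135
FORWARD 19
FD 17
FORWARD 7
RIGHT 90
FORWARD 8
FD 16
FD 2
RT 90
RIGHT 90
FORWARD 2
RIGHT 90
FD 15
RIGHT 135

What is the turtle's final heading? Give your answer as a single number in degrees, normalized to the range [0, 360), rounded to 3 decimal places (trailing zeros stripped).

Answer: 0

Derivation:
Executing turtle program step by step:
Start: pos=(0,0), heading=0, pen down
BK 8: (0,0) -> (-8,0) [heading=0, draw]
LT 135: heading 0 -> 135
FD 19: (-8,0) -> (-21.435,13.435) [heading=135, draw]
FD 17: (-21.435,13.435) -> (-33.456,25.456) [heading=135, draw]
FD 7: (-33.456,25.456) -> (-38.406,30.406) [heading=135, draw]
RT 90: heading 135 -> 45
FD 8: (-38.406,30.406) -> (-32.749,36.062) [heading=45, draw]
FD 16: (-32.749,36.062) -> (-21.435,47.376) [heading=45, draw]
FD 2: (-21.435,47.376) -> (-20.021,48.79) [heading=45, draw]
RT 90: heading 45 -> 315
RT 90: heading 315 -> 225
FD 2: (-20.021,48.79) -> (-21.435,47.376) [heading=225, draw]
RT 90: heading 225 -> 135
FD 15: (-21.435,47.376) -> (-32.042,57.983) [heading=135, draw]
RT 135: heading 135 -> 0
Final: pos=(-32.042,57.983), heading=0, 9 segment(s) drawn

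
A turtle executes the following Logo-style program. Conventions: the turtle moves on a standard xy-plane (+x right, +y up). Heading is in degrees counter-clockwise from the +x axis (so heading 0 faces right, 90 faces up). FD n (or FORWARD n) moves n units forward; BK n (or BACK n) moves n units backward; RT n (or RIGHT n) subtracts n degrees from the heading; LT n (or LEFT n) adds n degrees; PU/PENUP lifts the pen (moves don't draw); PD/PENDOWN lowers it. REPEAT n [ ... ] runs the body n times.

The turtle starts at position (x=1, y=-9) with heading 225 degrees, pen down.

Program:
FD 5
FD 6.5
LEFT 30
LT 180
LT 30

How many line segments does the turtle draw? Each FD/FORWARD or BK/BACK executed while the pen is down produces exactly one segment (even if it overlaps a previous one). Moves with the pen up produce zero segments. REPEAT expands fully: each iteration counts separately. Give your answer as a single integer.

Answer: 2

Derivation:
Executing turtle program step by step:
Start: pos=(1,-9), heading=225, pen down
FD 5: (1,-9) -> (-2.536,-12.536) [heading=225, draw]
FD 6.5: (-2.536,-12.536) -> (-7.132,-17.132) [heading=225, draw]
LT 30: heading 225 -> 255
LT 180: heading 255 -> 75
LT 30: heading 75 -> 105
Final: pos=(-7.132,-17.132), heading=105, 2 segment(s) drawn
Segments drawn: 2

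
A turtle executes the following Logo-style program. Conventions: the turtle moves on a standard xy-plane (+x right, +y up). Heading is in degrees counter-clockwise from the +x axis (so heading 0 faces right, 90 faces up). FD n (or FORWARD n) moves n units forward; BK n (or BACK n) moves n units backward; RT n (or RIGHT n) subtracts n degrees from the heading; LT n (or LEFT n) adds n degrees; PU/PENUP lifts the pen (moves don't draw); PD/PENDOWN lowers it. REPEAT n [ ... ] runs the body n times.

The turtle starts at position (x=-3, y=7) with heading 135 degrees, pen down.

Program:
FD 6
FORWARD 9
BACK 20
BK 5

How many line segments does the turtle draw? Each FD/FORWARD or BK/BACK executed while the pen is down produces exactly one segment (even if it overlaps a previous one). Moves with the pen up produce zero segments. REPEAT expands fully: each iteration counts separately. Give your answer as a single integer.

Executing turtle program step by step:
Start: pos=(-3,7), heading=135, pen down
FD 6: (-3,7) -> (-7.243,11.243) [heading=135, draw]
FD 9: (-7.243,11.243) -> (-13.607,17.607) [heading=135, draw]
BK 20: (-13.607,17.607) -> (0.536,3.464) [heading=135, draw]
BK 5: (0.536,3.464) -> (4.071,-0.071) [heading=135, draw]
Final: pos=(4.071,-0.071), heading=135, 4 segment(s) drawn
Segments drawn: 4

Answer: 4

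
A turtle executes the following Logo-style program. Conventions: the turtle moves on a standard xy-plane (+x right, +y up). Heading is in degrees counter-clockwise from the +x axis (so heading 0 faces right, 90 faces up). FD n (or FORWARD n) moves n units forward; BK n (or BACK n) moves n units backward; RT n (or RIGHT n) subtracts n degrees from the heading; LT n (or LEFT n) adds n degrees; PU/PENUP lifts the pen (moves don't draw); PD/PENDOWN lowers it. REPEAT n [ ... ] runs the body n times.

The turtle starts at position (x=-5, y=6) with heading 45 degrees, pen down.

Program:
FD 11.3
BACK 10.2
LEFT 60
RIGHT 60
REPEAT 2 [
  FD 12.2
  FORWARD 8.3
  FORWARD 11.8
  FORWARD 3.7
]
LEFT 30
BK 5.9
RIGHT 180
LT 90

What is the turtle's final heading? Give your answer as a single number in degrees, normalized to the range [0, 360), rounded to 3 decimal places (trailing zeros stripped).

Answer: 345

Derivation:
Executing turtle program step by step:
Start: pos=(-5,6), heading=45, pen down
FD 11.3: (-5,6) -> (2.99,13.99) [heading=45, draw]
BK 10.2: (2.99,13.99) -> (-4.222,6.778) [heading=45, draw]
LT 60: heading 45 -> 105
RT 60: heading 105 -> 45
REPEAT 2 [
  -- iteration 1/2 --
  FD 12.2: (-4.222,6.778) -> (4.405,15.405) [heading=45, draw]
  FD 8.3: (4.405,15.405) -> (10.274,21.274) [heading=45, draw]
  FD 11.8: (10.274,21.274) -> (18.617,29.617) [heading=45, draw]
  FD 3.7: (18.617,29.617) -> (21.234,32.234) [heading=45, draw]
  -- iteration 2/2 --
  FD 12.2: (21.234,32.234) -> (29.86,40.86) [heading=45, draw]
  FD 8.3: (29.86,40.86) -> (35.729,46.729) [heading=45, draw]
  FD 11.8: (35.729,46.729) -> (44.073,55.073) [heading=45, draw]
  FD 3.7: (44.073,55.073) -> (46.69,57.69) [heading=45, draw]
]
LT 30: heading 45 -> 75
BK 5.9: (46.69,57.69) -> (45.162,51.991) [heading=75, draw]
RT 180: heading 75 -> 255
LT 90: heading 255 -> 345
Final: pos=(45.162,51.991), heading=345, 11 segment(s) drawn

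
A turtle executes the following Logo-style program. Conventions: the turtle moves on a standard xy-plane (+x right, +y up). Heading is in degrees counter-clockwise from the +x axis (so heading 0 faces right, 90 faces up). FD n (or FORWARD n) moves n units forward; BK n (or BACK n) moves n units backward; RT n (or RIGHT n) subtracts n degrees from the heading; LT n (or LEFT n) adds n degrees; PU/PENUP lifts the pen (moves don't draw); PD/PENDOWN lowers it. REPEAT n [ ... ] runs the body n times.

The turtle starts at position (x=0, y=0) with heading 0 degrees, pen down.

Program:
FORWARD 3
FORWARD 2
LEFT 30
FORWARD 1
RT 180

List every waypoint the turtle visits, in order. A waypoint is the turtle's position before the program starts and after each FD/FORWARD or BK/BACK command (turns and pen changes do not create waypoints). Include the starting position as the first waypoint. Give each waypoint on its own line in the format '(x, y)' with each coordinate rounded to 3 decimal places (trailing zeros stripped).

Executing turtle program step by step:
Start: pos=(0,0), heading=0, pen down
FD 3: (0,0) -> (3,0) [heading=0, draw]
FD 2: (3,0) -> (5,0) [heading=0, draw]
LT 30: heading 0 -> 30
FD 1: (5,0) -> (5.866,0.5) [heading=30, draw]
RT 180: heading 30 -> 210
Final: pos=(5.866,0.5), heading=210, 3 segment(s) drawn
Waypoints (4 total):
(0, 0)
(3, 0)
(5, 0)
(5.866, 0.5)

Answer: (0, 0)
(3, 0)
(5, 0)
(5.866, 0.5)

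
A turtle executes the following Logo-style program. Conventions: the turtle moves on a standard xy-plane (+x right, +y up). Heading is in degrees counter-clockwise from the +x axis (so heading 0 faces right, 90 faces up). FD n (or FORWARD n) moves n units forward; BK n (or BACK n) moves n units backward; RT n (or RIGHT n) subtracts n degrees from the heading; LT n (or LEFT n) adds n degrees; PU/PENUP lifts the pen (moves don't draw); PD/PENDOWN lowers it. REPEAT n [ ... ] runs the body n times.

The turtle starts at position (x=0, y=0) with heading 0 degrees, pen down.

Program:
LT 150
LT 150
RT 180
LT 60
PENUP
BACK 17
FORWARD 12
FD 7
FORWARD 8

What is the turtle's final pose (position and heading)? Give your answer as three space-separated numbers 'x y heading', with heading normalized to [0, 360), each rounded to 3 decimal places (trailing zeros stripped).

Answer: -10 0 180

Derivation:
Executing turtle program step by step:
Start: pos=(0,0), heading=0, pen down
LT 150: heading 0 -> 150
LT 150: heading 150 -> 300
RT 180: heading 300 -> 120
LT 60: heading 120 -> 180
PU: pen up
BK 17: (0,0) -> (17,0) [heading=180, move]
FD 12: (17,0) -> (5,0) [heading=180, move]
FD 7: (5,0) -> (-2,0) [heading=180, move]
FD 8: (-2,0) -> (-10,0) [heading=180, move]
Final: pos=(-10,0), heading=180, 0 segment(s) drawn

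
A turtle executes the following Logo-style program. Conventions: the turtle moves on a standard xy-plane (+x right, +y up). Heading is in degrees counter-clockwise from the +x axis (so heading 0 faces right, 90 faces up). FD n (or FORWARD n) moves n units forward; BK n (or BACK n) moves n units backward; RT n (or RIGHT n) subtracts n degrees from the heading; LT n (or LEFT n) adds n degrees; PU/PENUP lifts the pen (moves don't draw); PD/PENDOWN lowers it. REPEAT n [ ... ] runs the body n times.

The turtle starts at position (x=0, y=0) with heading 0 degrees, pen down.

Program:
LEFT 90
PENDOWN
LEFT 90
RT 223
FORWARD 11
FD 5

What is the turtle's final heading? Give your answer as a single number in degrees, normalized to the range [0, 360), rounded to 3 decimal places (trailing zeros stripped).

Answer: 317

Derivation:
Executing turtle program step by step:
Start: pos=(0,0), heading=0, pen down
LT 90: heading 0 -> 90
PD: pen down
LT 90: heading 90 -> 180
RT 223: heading 180 -> 317
FD 11: (0,0) -> (8.045,-7.502) [heading=317, draw]
FD 5: (8.045,-7.502) -> (11.702,-10.912) [heading=317, draw]
Final: pos=(11.702,-10.912), heading=317, 2 segment(s) drawn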